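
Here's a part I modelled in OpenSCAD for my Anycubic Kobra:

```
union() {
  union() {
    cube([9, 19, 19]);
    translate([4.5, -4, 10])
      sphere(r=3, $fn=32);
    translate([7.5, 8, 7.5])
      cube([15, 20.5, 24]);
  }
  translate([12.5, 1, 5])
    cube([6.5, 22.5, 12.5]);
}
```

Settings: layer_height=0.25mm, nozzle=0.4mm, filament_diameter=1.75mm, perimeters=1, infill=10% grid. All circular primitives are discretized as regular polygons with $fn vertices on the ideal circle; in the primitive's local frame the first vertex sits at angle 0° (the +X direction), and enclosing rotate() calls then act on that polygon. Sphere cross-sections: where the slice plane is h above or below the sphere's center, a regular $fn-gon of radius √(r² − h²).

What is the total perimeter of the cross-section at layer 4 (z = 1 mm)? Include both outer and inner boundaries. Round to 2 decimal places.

56.00 mm

At z = 1 mm: the 9×19 cube contributes its full rectangle (perimeter 56.00 mm); the sphere at (4.5, -4) is not intersected at this z (|z−center|=9.000 > r=3); the cube at (7.5, 8) is not intersected at this z (z outside [7.5, 31.5]); Combining (union): only the 9×19 cube is present, so the union is just that shape — boundary = 56.00 mm; the cube at (12.5, 1) is absent (z outside [5, 17.5]); Merging all regions: only the result so far is present, so the union is just that shape — boundary = 56.00 mm. Overall, the cross-section is a single solid region. Total boundary length (outer) = 56.00 mm.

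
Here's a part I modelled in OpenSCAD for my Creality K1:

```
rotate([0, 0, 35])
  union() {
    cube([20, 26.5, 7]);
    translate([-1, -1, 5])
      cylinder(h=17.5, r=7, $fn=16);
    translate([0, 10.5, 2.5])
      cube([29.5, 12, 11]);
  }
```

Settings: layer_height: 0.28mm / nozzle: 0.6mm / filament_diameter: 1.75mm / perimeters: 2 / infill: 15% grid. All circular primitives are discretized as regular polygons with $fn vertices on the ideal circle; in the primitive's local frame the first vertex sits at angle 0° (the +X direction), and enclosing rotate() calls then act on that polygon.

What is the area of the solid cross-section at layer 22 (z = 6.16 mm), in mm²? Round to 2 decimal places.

At z = 6.16 mm: the cube (footprint 20×26.5) is included at this height (area 530.00 mm²); the cylinder at (-1, -1): section is a regular 16-gon, circumradius r=7 (area = (16/2)·7.000²·sin(360°/16) = 150.01 mm²); the 29.5×12 cube at (0, 10.5) contributes its full rectangle (area 354.00 mm²); Combining (union): the regions partially overlap — summed areas 1034.01 mm² minus the doubly-counted overlap 264.70 mm² gives 769.31 mm² — area = 769.31 mm²; (whole slice rotated 35° about Z — lengths, areas and connectivity unchanged). Overall, the cross-section is a single solid region. Net area = 769.31 mm².

769.31 mm²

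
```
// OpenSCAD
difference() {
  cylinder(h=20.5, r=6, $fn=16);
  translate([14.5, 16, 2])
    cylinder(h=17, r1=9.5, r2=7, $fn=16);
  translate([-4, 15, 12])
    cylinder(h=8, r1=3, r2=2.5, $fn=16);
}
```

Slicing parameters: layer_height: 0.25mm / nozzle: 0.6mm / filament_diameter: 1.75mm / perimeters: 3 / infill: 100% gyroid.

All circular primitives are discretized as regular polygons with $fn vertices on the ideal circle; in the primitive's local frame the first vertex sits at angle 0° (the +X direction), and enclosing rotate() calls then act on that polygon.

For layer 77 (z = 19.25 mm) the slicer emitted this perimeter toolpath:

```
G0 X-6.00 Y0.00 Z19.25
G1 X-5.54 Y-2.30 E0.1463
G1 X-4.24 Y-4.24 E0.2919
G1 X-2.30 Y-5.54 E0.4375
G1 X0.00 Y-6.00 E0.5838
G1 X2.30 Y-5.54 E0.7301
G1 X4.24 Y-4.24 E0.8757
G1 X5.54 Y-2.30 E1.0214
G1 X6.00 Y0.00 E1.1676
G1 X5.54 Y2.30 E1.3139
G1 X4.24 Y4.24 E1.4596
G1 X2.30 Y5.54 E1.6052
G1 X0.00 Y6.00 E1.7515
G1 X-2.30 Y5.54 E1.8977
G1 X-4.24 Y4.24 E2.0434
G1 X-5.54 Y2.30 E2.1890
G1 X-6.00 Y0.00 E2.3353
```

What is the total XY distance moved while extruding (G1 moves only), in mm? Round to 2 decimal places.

Sum the Euclidean lengths of each G1 segment: total = 37.45 mm.

37.45 mm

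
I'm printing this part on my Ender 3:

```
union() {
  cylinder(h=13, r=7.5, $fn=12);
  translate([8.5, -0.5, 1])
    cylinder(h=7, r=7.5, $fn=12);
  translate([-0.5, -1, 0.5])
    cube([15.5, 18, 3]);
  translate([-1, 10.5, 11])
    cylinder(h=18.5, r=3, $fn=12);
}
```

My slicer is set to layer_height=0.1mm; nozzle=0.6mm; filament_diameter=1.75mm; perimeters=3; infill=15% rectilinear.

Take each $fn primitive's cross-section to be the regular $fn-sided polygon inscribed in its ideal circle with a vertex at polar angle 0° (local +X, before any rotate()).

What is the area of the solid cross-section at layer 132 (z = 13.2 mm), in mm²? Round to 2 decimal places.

At z = 13.2 mm: the cylinder does not reach this height (z outside [0, 13]); the cylinder at (8.5, -0.5) does not reach this height (z outside [1, 8]); the cube at (-0.5, -1) is absent (z outside [0.5, 3.5]); the cylinder at (-1, 10.5): section is a regular 12-gon, circumradius r=3 (area = (12/2)·3.000²·sin(360°/12) = 27.00 mm²); Taking the union: only the r=3 cylinder at (-1, 10.5) is present, so the union is just that shape — area = 27.00 mm². Overall, the cross-section is a single solid region. Net area = 27.00 mm².

27.00 mm²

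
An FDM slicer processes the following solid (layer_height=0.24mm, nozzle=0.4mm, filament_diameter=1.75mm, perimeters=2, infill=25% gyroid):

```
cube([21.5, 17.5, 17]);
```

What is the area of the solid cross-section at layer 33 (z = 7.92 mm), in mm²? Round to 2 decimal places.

376.25 mm²

At z = 7.92 mm: the cube is present — its section is the full 21.5×17.5 rectangle (area 376.25 mm²). Overall, the cross-section is a single solid region. Net area = 376.25 mm².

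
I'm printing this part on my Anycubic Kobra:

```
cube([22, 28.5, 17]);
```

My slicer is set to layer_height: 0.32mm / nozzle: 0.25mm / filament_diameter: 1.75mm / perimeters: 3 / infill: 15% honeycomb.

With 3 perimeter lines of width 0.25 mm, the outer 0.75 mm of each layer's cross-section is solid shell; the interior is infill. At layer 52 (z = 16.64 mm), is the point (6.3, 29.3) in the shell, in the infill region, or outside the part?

outside

At z = 16.64 mm: the 22×28.5 cube contributes its full rectangle. Overall, the cross-section is a single solid region. The nearest boundary edge runs (22.00, 28.50)→(0.00, 28.50); distance from the point to it = 0.80 mm. The point is not inside any of the regions above, so it lies outside the cross-section (0.80 mm from the nearest boundary).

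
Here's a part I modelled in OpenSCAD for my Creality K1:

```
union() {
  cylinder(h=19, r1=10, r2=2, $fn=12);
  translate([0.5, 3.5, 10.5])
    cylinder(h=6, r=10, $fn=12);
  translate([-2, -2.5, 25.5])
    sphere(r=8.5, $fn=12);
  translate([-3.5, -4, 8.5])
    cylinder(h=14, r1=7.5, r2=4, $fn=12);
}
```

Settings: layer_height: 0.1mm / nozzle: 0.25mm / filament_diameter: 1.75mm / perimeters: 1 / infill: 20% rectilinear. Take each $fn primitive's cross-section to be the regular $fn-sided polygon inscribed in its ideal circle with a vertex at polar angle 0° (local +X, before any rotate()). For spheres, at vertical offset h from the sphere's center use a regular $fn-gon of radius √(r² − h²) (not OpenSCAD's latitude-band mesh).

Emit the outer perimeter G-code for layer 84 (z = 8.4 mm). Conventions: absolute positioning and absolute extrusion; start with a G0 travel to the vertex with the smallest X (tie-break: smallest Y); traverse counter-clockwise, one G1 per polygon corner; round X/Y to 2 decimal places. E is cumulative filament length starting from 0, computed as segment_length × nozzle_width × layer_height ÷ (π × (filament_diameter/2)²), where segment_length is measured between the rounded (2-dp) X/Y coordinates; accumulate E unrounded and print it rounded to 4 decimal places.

G0 X-6.46 Y0.00 Z8.40
G1 X-5.60 Y-3.23 E0.0347
G1 X-3.23 Y-5.60 E0.0696
G1 X0.00 Y-6.46 E0.1043
G1 X3.23 Y-5.60 E0.1391
G1 X5.60 Y-3.23 E0.1739
G1 X6.46 Y0.00 E0.2086
G1 X5.60 Y3.23 E0.2434
G1 X3.23 Y5.60 E0.2782
G1 X0.00 Y6.46 E0.3130
G1 X-3.23 Y5.60 E0.3477
G1 X-5.60 Y3.23 E0.3825
G1 X-6.46 Y0.00 E0.4173

At z = 8.4 mm: the cone: at t=0.442 of its height the radius interpolates to r₁+(r₂−r₁)t = 6.463, giving a regular 12-gon of that circumradius; the cylinder at (0.5, 3.5) is not intersected at this z (z outside [10.5, 16.5]); the sphere at (-2, -2.5) does not reach this height (|z−center|=17.100 > r=8.5); the cone at (-3.5, -4) is absent (z outside [8.5, 22.5]); Combining (union): only the cone is present, so the union is just that shape — 1 connected region. The outline is a single polygon with 12 vertices. Extrusion per mm of travel: 0.25 × 0.1 / (π × 0.875²) = 0.010394. Accumulating E over each segment gives final E = 0.4173.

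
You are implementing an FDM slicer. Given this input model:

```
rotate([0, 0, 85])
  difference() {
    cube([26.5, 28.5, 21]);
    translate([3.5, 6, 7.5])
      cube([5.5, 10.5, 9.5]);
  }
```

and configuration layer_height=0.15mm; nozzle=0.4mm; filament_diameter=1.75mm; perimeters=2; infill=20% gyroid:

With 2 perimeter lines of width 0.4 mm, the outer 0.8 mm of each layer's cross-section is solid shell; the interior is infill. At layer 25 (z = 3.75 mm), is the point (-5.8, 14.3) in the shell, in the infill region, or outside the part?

infill

At z = 3.75 mm: the cube (footprint 26.5×28.5) is included at this height; the cube at (3.5, 6) is not intersected at this z (z outside [7.5, 17]); Taking the first minus the rest: none of the subtracted shapes is present at this height, so the 26.5×28.5 cube is unchanged — 1 connected region; (whole slice rotated 85° about Z — lengths, areas and connectivity unchanged). Overall, the cross-section is a single solid region. Undo the 85° rotation: the query point maps to (13.740, 7.024) in the un-rotated model frame. The nearest boundary edge runs (0.00, 0.00)→(26.50, 0.00); distance from the point to it = 7.02 mm. The point is inside the cross-section and 7.02 mm from the nearest boundary — more than the 0.8 mm shell width (2 × 0.4), so it's in the infill interior.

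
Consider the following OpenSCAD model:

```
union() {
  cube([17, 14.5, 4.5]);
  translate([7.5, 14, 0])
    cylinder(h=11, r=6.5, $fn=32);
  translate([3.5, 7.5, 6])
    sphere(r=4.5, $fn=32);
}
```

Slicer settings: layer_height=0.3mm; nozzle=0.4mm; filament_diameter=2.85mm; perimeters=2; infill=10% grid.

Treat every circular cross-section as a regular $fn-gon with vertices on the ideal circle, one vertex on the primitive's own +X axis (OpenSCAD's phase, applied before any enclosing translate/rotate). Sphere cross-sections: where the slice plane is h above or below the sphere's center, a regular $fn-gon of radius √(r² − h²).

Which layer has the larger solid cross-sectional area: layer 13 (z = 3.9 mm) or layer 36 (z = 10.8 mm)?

Layer 13 (z = 3.9): the cube (footprint 17×14.5) is included at this height (area 246.50 mm²); the cylinder at (7.5, 14): section is a regular 32-gon, circumradius r=6.5 (area = (32/2)·6.500²·sin(360°/32) = 131.88 mm²); the r=4.5 sphere at (3.5, 7.5) slices to a regular 32-gon of circumradius 3.980 (√(r²−h²) with h=2.1 from center) (area = (32/2)·3.980²·sin(360°/32) = 49.44 mm²); Merging all regions: the regions partially overlap — summed areas 427.82 mm² minus the doubly-counted overlap 120.68 mm² gives 307.14 mm² — area = 307.14 mm². So its area = 307.14 mm². Layer 36 (z = 10.8): the cube does not reach this height (z outside [0, 4.5]); the r=6.5 cylinder at (7.5, 14) gives a regular 32-gon of circumradius 6.5 (constant along its height) (area = (32/2)·6.500²·sin(360°/32) = 131.88 mm²); the sphere at (3.5, 7.5) is not intersected at this z (|z−center|=4.800 > r=4.5); Merging all regions: only the r=6.5 cylinder at (7.5, 14) is present, so the union is just that shape — area = 131.88 mm². So its area = 131.88 mm². Layer 13 is larger (307.14 vs 131.88 mm²).

layer 13 (z = 3.9 mm)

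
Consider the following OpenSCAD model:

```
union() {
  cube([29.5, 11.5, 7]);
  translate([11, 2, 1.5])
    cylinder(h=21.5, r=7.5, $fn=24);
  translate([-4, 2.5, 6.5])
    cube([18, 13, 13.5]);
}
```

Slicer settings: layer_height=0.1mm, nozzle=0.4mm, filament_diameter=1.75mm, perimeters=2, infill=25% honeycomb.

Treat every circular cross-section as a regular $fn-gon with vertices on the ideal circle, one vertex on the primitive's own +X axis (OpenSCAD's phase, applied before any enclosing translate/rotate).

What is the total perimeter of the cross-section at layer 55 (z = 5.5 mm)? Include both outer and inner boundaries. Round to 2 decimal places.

87.01 mm

At z = 5.5 mm: the cube (footprint 29.5×11.5) is included at this height (perimeter 82.00 mm); the r=7.5 cylinder at (11, 2) gives a regular 24-gon of circumradius 7.5 (constant along its height) (perimeter = 2·24·7.500·sin(180°/24) = 46.99 mm); the cube at (-4, 2.5) is absent (z outside [6.5, 20]); Combining (union): the regions partially overlap (shared area 116.82 mm²), so the edge portions inside another operand are dropped and the merged outline is re-measured after clipping — boundary = 87.01 mm. Overall, the cross-section is a single solid region. Total boundary length (outer) = 87.01 mm.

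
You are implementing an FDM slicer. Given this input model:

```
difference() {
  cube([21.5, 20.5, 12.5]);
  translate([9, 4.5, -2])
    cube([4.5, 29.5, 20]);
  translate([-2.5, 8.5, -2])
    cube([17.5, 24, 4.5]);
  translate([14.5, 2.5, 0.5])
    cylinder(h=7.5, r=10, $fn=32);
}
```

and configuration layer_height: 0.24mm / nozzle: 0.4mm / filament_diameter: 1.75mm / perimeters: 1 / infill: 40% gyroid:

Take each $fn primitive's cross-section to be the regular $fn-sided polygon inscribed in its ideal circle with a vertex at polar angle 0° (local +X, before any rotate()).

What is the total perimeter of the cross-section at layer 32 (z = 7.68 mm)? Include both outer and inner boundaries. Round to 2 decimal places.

At z = 7.68 mm: the 21.5×20.5 cube contributes its full rectangle (perimeter 84.00 mm); the 4.5×29.5 cube at (9, 4.5) contributes its full rectangle (perimeter 68.00 mm); the cube at (-2.5, 8.5) is not intersected at this z (z outside [-2, 2.5]); the r=10 cylinder at (14.5, 2.5) gives a regular 32-gon of circumradius 10 (constant along its height) (perimeter = 2·32·10.000·sin(180°/32) = 62.73 mm); After the difference (first − rest): starting from the 21.5×20.5 cube, the 4.5×29.5 cube at (9, 4.5) partially overlaps it — only the 72.00 mm² overlap (of its 132.75 mm²) is removed, clipping the outline; the r=10 cylinder at (14.5, 2.5) partially overlaps it — only the 150.77 mm² overlap (of its 312.14 mm²) is removed, clipping the outline — boundary = 92.14 mm. Overall, the cross-section has 2 separate islands. Total boundary length (outer) = 92.14 mm.

92.14 mm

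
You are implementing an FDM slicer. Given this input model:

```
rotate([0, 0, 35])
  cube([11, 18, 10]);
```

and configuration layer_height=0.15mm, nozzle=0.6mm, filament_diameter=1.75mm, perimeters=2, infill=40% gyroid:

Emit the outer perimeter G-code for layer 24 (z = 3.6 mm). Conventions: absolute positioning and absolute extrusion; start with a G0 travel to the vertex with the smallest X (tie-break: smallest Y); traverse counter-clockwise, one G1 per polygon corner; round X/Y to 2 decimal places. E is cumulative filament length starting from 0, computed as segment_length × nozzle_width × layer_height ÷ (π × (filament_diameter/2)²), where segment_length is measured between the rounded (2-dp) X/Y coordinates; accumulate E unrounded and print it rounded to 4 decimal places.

G0 X-10.32 Y14.74 Z3.60
G1 X0.00 Y0.00 E0.6733
G1 X9.01 Y6.31 E1.0849
G1 X-1.31 Y21.05 E1.7581
G1 X-10.32 Y14.74 E2.1697

At z = 3.6 mm: the cube is present — its section is the full 11×18 rectangle; (whole slice rotated 35° about Z — lengths, areas and connectivity unchanged). The outline is a single polygon with 4 vertices. Extrusion per mm of travel: 0.6 × 0.15 / (π × 0.875²) = 0.037418. Accumulating E over each segment gives final E = 2.1697.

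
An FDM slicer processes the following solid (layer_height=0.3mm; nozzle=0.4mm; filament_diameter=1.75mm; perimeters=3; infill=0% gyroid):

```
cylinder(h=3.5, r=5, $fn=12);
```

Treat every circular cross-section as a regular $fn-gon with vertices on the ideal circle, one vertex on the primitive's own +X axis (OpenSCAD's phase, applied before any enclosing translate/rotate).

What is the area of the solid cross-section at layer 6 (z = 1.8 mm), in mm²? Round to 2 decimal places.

75.00 mm²

At z = 1.8 mm: the r=5 cylinder contributes a regular 12-gon of circumradius 5 (area = (12/2)·5.000²·sin(360°/12) = 75.00 mm²). Overall, the cross-section is a single solid region. Net area = 75.00 mm².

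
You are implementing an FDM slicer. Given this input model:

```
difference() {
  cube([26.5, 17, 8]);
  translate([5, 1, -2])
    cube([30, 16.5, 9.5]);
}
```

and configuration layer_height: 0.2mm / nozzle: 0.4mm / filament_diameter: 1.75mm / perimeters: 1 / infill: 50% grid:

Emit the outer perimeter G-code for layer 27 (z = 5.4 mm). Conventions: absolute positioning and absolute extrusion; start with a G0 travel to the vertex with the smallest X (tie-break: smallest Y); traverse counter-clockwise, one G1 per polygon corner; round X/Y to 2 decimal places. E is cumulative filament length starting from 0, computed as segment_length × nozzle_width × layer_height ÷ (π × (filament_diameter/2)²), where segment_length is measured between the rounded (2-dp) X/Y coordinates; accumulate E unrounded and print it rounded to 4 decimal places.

G0 X0.00 Y0.00 Z5.40
G1 X26.50 Y0.00 E0.8814
G1 X26.50 Y1.00 E0.9147
G1 X5.00 Y1.00 E1.6297
G1 X5.00 Y17.00 E2.1619
G1 X0.00 Y17.00 E2.3282
G1 X0.00 Y0.00 E2.8936

At z = 5.4 mm: the cube is present — its section is the full 26.5×17 rectangle; the 30×16.5 cube at (5, 1) contributes its full rectangle; Taking the first minus the rest: starting from the 26.5×17 cube, the 30×16.5 cube at (5, 1) partially overlaps it — only the 344.00 mm² overlap (of its 495.00 mm²) is removed, clipping the outline — 1 connected region. The outline is a single polygon with 6 vertices. Extrusion per mm of travel: 0.4 × 0.2 / (π × 0.875²) = 0.033260. Accumulating E over each segment gives final E = 2.8936.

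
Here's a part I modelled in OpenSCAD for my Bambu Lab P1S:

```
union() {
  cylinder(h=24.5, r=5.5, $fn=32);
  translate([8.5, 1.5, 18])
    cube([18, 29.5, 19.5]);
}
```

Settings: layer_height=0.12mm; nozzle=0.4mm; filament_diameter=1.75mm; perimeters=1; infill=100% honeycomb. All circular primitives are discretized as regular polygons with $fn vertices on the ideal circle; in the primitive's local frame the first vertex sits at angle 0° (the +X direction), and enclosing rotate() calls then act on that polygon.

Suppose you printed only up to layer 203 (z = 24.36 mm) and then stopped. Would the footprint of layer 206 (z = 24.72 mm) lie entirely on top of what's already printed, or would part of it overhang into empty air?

entirely on top

Compare the two slices. At z = 24.36: the r=5.5 cylinder gives a regular 32-gon of circumradius 5.5 (constant along its height) (area = (32/2)·5.500²·sin(360°/32) = 94.42 mm²); the cube at (8.5, 1.5) is present — its section is the full 18×29.5 rectangle (area 531.00 mm²); Merging all regions: the 2 present regions are separate (no shared area or edge), so areas and boundary lengths simply add and each stays a separate island — area = 625.42 mm². At z = 24.72: the cylinder is absent (z outside [0, 24.5]); the cube at (8.5, 1.5) (footprint 18×29.5) is included at this height (area 531.00 mm²); Taking the union: only the 18×29.5 cube at (8.5, 1.5) is present, so the union is just that shape — area = 531.00 mm². Checking containment: the cross-section at z = 24.72 is a subset of the cross-section at z = 24.36.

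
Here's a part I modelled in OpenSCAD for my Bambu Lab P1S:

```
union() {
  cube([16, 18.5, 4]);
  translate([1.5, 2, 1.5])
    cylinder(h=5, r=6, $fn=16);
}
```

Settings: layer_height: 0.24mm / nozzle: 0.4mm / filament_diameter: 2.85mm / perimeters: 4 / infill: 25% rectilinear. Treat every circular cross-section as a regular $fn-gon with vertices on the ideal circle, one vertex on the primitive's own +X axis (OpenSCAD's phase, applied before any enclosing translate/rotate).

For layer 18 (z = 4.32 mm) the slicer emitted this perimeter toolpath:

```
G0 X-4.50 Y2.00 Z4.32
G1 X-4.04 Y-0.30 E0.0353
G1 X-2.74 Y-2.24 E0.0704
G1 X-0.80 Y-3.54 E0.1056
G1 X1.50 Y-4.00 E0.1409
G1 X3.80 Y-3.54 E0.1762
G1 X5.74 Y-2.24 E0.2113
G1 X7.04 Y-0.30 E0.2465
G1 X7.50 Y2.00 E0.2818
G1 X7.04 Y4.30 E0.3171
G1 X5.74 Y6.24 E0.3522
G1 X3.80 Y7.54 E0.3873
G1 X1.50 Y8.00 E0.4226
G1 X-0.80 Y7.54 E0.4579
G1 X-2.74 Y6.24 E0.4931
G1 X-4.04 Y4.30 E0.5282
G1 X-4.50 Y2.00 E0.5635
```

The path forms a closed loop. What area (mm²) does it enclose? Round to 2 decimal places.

Apply the shoelace formula to the sequence of (X, Y) vertices; enclosed area = 110.15 mm².

110.15 mm²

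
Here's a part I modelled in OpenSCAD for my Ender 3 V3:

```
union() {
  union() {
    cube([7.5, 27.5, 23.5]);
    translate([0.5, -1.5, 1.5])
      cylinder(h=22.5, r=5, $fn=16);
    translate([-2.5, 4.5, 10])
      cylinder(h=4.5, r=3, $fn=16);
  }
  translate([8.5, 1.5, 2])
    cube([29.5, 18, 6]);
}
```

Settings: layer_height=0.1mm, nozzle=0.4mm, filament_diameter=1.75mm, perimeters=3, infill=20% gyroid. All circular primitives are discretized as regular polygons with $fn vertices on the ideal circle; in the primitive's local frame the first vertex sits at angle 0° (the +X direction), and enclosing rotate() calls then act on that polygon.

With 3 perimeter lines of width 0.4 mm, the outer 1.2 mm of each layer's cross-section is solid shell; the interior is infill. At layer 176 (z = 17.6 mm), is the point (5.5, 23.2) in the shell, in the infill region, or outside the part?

At z = 17.6 mm: the cube is present — its section is the full 7.5×27.5 rectangle; the r=5 cylinder at (0.5, -1.5) gives a regular 16-gon of circumradius 5 (constant along its height); the cylinder at (-2.5, 4.5) does not reach this height (z outside [10, 14.5]); Combining (union): the regions partially overlap (shared area 13.58 mm²), so overlapping operands fuse into one piece — 1 connected region; the cube at (8.5, 1.5) does not reach this height (z outside [2, 8]); Combining (union): only that combined region is present, so the union is just that shape — 1 connected region. Overall, the cross-section is a single solid region. The nearest boundary edge runs (7.50, 27.50)→(7.50, 0.00); distance from the point to it = 2.00 mm. The point is inside the cross-section and 2.00 mm from the nearest boundary — more than the 1.2 mm shell width (3 × 0.4), so it's in the infill interior.

infill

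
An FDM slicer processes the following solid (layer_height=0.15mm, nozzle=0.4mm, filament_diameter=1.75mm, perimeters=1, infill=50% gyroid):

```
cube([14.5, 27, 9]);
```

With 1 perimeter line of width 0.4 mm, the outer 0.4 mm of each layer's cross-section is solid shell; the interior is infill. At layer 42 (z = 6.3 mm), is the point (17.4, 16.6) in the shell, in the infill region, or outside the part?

At z = 6.3 mm: the cube (footprint 14.5×27) is included at this height. Overall, the cross-section is a single solid region. The nearest boundary edge runs (14.50, 0.00)→(14.50, 27.00); distance from the point to it = 2.90 mm. The point is not inside any of the regions above, so it lies outside the cross-section (2.90 mm from the nearest boundary).

outside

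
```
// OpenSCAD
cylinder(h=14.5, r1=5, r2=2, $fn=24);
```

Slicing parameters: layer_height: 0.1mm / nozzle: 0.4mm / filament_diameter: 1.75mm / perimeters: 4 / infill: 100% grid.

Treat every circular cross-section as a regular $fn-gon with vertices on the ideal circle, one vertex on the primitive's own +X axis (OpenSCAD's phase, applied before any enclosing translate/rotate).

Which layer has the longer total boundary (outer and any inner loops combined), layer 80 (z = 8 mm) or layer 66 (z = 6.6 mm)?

Layer 80 (z = 8): the cone (r1=5→r2=2) has section circumradius 3.345 here — a regular 24-gon (perimeter = 2·24·3.345·sin(180°/24) = 20.96 mm). So its perimeter = 20.96 mm. Layer 66 (z = 6.6): the cone: at t=0.455 of its height the radius interpolates to r₁+(r₂−r₁)t = 3.634, giving a regular 24-gon of that circumradius (perimeter = 2·24·3.634·sin(180°/24) = 22.77 mm). So its perimeter = 22.77 mm. Layer 66 is larger (22.77 vs 20.96 mm).

layer 66 (z = 6.6 mm)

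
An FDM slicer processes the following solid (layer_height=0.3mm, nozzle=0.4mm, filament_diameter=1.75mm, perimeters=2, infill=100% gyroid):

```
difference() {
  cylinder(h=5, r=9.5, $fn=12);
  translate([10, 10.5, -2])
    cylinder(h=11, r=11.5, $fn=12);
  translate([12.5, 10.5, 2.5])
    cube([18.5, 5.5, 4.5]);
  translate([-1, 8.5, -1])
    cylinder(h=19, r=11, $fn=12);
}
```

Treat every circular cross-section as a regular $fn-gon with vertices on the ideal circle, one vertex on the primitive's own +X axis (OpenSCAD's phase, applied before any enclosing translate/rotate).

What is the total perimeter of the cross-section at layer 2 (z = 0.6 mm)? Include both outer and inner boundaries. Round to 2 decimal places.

50.72 mm

At z = 0.6 mm: the r=9.5 cylinder contributes a regular 12-gon of circumradius 9.5 (perimeter = 2·12·9.500·sin(180°/12) = 59.01 mm); the r=11.5 cylinder at (10, 10.5) gives a regular 12-gon of circumradius 11.5 (constant along its height) (perimeter = 2·12·11.500·sin(180°/12) = 71.43 mm); the cube at (12.5, 10.5) is absent (z outside [2.5, 7]); the r=11 cylinder at (-1, 8.5) contributes a regular 12-gon of circumradius 11 (perimeter = 2·12·11.000·sin(180°/12) = 68.33 mm); Taking the first minus the rest: starting from the r=9.5 cylinder, the r=11.5 cylinder at (10, 10.5) partially overlaps it — only the 59.76 mm² overlap (of its 396.75 mm²) is removed, clipping the outline; the r=11 cylinder at (-1, 8.5) partially overlaps it — only the 95.78 mm² overlap (of its 363.00 mm²) is removed, clipping the outline — boundary = 50.72 mm. Overall, the cross-section is a single solid region. Total boundary length (outer) = 50.72 mm.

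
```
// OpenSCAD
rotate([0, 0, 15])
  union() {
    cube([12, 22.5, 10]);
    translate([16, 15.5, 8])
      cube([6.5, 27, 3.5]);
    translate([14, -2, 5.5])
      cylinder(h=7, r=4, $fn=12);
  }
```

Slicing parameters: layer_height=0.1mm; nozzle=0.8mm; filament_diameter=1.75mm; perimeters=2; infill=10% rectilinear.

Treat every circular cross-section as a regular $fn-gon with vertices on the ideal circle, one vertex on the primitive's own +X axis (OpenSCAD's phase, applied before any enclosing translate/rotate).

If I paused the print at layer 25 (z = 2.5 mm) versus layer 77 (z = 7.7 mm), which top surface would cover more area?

Layer 25 (z = 2.5): the cube is present — its section is the full 12×22.5 rectangle (area 270.00 mm²); the cube at (16, 15.5) is not intersected at this z (z outside [8, 11.5]); the cylinder at (14, -2) is absent (z outside [5.5, 12.5]); Taking the union: only the 12×22.5 cube is present, so the union is just that shape — area = 270.00 mm²; (rotated 15° about Z; rotation is an isometry so areas/perimeters/island counts are preserved). So its area = 270.00 mm². Layer 77 (z = 7.7): the 12×22.5 cube contributes its full rectangle (area 270.00 mm²); the cube at (16, 15.5) is absent (z outside [8, 11.5]); the cylinder at (14, -2): section is a regular 12-gon, circumradius r=4 (area = (12/2)·4.000²·sin(360°/12) = 48.00 mm²); Combining (union): the regions partially overlap — summed areas 318.00 mm² minus the doubly-counted overlap 1.07 mm² gives 316.93 mm² — area = 316.93 mm²; (whole slice rotated 15° about Z — lengths, areas and connectivity unchanged). So its area = 316.93 mm². Layer 77 is larger (316.93 vs 270.00 mm²).

layer 77 (z = 7.7 mm)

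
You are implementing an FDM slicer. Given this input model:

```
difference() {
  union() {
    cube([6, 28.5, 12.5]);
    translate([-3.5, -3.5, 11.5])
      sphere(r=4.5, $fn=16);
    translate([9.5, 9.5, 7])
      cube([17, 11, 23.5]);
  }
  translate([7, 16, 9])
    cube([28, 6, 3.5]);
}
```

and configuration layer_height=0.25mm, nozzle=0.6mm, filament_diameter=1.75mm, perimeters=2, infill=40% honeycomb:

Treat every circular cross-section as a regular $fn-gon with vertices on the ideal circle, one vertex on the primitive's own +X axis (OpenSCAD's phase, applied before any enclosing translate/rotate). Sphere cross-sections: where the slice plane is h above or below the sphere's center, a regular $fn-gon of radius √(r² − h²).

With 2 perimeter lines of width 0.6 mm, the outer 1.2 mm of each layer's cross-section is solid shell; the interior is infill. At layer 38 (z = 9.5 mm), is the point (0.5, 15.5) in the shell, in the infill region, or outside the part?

At z = 9.5 mm: the cube is present — its section is the full 6×28.5 rectangle; the r=4.5 sphere at (-3.5, -3.5) slices to a regular 16-gon of circumradius 4.031 (√(r²−h²) with h=2 from center); the cube at (9.5, 9.5) (footprint 17×11) is included at this height; Merging all regions: the 3 present regions are separate (no shared area or edge), so areas and boundary lengths simply add and each stays a separate island — 3 connected regions; the cube at (7, 16) (footprint 28×6) is included at this height; Taking the first minus the rest: starting from that combined region, the 28×6 cube at (7, 16) partially overlaps it — only the 76.50 mm² overlap (of its 168.00 mm²) is removed, clipping the outline — 3 connected regions. Overall, the cross-section has 3 separate islands. The nearest boundary edge runs (0.00, 0.00)→(0.00, 28.50); distance from the point to it = 0.50 mm. (Shell/infill is judged within the island containing the point — the largest one.) The point is inside the cross-section, 0.50 mm from the nearest boundary — within the 1.2 mm shell band (2 × 0.6).

shell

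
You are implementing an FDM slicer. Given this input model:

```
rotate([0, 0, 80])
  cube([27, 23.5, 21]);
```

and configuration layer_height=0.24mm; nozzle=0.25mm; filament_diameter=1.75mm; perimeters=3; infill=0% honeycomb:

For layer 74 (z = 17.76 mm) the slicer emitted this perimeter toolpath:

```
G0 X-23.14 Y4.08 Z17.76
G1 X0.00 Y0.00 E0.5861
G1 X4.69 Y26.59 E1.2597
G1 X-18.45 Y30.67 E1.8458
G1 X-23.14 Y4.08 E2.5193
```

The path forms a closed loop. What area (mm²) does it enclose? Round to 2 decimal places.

634.43 mm²

Apply the shoelace formula to the sequence of (X, Y) vertices; enclosed area = 634.43 mm².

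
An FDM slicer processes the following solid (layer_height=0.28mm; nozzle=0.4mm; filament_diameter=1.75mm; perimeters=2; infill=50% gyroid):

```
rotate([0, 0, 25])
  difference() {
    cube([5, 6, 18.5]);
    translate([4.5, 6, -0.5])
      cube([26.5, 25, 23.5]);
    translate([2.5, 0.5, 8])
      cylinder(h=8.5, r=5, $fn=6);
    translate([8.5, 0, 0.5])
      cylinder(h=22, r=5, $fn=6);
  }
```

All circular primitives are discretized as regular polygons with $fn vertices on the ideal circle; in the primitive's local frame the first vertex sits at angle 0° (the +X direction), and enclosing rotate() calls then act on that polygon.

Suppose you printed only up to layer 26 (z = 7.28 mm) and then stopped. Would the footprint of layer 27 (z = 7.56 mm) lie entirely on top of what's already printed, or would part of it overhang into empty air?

Compare the two slices. At z = 7.28: the cube is present — its section is the full 5×6 rectangle (area 30.00 mm²); the 26.5×25 cube at (4.5, 6) contributes its full rectangle (area 662.50 mm²); the cylinder at (2.5, 0.5) is absent (z outside [8, 16.5]); the cylinder at (8.5, 0): section is a regular 6-gon, circumradius r=5 (area = (6/2)·5.000²·sin(360°/6) = 64.95 mm²); After the difference (first − rest): starting from the 5×6 cube (30.00 mm²), the 26.5×25 cube at (4.5, 6) misses the remaining region (no effect); the r=5 cylinder at (8.5, 0) partially overlaps it — only the 1.95 mm² overlap (of its 64.95 mm²) is removed, clipping the outline — area = 28.05 mm²; (rotated 25° about Z; rotation is an isometry so areas/perimeters/island counts are preserved). At z = 7.56: the cube (footprint 5×6) is included at this height (area 30.00 mm²); the cube at (4.5, 6) (footprint 26.5×25) is included at this height (area 662.50 mm²); the cylinder at (2.5, 0.5) is not intersected at this z (z outside [8, 16.5]); the r=5 cylinder at (8.5, 0) contributes a regular 6-gon of circumradius 5 (area = (6/2)·5.000²·sin(360°/6) = 64.95 mm²); After the difference (first − rest): starting from the 5×6 cube (30.00 mm²), the 26.5×25 cube at (4.5, 6) misses the remaining region (no effect); the r=5 cylinder at (8.5, 0) partially overlaps it — only the 1.95 mm² overlap (of its 64.95 mm²) is removed, clipping the outline — area = 28.05 mm²; (whole slice rotated 25° about Z — lengths, areas and connectivity unchanged). Checking containment: the cross-section at z = 7.56 is a subset of the cross-section at z = 7.28.

entirely on top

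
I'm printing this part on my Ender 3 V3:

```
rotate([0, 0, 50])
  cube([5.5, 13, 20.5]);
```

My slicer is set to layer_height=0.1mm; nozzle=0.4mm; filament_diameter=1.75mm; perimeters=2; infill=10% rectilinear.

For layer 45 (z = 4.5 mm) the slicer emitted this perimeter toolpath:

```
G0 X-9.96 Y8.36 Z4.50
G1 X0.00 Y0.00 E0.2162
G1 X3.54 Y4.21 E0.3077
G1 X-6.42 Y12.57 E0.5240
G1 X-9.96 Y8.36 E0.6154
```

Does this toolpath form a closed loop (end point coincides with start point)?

Start point (G0): (-9.96, 8.36). End point (last G1): the path returns to the start — closed.

yes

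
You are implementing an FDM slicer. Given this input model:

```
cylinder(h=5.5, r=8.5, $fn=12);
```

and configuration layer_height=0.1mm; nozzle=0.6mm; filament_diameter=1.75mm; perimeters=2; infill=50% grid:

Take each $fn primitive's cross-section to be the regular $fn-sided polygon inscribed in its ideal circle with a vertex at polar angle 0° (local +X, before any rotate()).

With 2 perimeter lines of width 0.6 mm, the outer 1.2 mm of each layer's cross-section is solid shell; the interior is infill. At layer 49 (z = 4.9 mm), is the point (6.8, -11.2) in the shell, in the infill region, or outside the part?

At z = 4.9 mm: the r=8.5 cylinder contributes a regular 12-gon of circumradius 8.5. Overall, the cross-section is a single solid region. The nearest boundary edge runs (-0.00, -8.50)→(4.25, -7.36); distance from the point to it = 4.61 mm. The point is not inside any of the regions above, so it lies outside the cross-section (4.61 mm from the nearest boundary).

outside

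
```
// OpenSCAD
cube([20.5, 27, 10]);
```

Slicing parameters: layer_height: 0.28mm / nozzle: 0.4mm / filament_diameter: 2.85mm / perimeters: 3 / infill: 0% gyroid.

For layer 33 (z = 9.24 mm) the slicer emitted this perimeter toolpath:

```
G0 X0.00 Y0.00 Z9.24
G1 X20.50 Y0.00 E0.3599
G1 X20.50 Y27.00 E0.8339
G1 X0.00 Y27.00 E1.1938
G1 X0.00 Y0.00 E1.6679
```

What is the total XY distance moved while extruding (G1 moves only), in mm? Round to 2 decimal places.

Sum the Euclidean lengths of each G1 segment: total = 95.00 mm.

95.00 mm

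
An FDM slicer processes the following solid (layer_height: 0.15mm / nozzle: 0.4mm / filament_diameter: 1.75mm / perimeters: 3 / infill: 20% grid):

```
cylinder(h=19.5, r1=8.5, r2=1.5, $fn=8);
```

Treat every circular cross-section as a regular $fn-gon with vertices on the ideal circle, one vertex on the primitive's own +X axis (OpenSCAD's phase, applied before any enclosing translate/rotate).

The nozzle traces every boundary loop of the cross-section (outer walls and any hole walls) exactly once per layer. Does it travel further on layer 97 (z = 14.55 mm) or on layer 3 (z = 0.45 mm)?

Layer 97 (z = 14.55): the cone contributes a regular 8-gon of circumradius 3.277 (interpolated between r1=8.5 and r2=1.5 at t=0.746) (perimeter = 2·8·3.277·sin(180°/8) = 20.06 mm). So its perimeter = 20.06 mm. Layer 3 (z = 0.45): the cone: at t=0.023 of its height the radius interpolates to r₁+(r₂−r₁)t = 8.338, giving a regular 8-gon of that circumradius (perimeter = 2·8·8.338·sin(180°/8) = 51.06 mm). So its perimeter = 51.06 mm. Layer 3 is larger (51.06 vs 20.06 mm).

layer 3 (z = 0.45 mm)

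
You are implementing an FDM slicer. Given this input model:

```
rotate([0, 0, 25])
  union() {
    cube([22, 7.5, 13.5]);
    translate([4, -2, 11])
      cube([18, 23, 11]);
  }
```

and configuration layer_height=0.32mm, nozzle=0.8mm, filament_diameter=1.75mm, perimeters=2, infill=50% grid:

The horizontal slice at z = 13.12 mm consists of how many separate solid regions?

At z = 13.12 mm: the cube (footprint 22×7.5) is included at this height; the cube at (4, -2) is present — its section is the full 18×23 rectangle; Taking the union: the regions partially overlap (shared area 135.00 mm²), so overlapping operands fuse into one piece — 1 connected region; (whole slice rotated 25° about Z — lengths, areas and connectivity unchanged). The result has 1 disconnected region.

1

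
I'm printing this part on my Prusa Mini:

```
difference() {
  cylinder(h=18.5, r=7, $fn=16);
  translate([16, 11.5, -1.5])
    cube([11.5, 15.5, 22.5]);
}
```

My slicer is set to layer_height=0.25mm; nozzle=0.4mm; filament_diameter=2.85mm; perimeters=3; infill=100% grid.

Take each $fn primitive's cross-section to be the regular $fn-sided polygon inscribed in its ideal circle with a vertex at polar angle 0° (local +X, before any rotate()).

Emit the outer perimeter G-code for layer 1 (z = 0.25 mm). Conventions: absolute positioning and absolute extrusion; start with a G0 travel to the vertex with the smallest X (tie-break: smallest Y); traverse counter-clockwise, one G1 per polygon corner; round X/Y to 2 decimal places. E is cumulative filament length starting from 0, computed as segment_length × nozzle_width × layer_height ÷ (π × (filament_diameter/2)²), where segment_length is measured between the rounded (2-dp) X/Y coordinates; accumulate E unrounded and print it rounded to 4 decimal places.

G0 X-7.00 Y0.00 Z0.25
G1 X-6.47 Y-2.68 E0.0428
G1 X-4.95 Y-4.95 E0.0856
G1 X-2.68 Y-6.47 E0.1285
G1 X0.00 Y-7.00 E0.1713
G1 X2.68 Y-6.47 E0.2141
G1 X4.95 Y-4.95 E0.2569
G1 X6.47 Y-2.68 E0.2998
G1 X7.00 Y0.00 E0.3426
G1 X6.47 Y2.68 E0.3854
G1 X4.95 Y4.95 E0.4282
G1 X2.68 Y6.47 E0.4711
G1 X0.00 Y7.00 E0.5139
G1 X-2.68 Y6.47 E0.5567
G1 X-4.95 Y4.95 E0.5995
G1 X-6.47 Y2.68 E0.6424
G1 X-7.00 Y0.00 E0.6852

At z = 0.25 mm: the cylinder: section is a regular 16-gon, circumradius r=7; the cube at (16, 11.5) is present — its section is the full 11.5×15.5 rectangle; Subtracting the remaining from the first: starting from the r=7 cylinder, the 11.5×15.5 cube at (16, 11.5) misses the remaining region (no effect) — 1 connected region. The outline is a single polygon with 16 vertices. Extrusion per mm of travel: 0.4 × 0.25 / (π × 1.425²) = 0.015675. Accumulating E over each segment gives final E = 0.6852.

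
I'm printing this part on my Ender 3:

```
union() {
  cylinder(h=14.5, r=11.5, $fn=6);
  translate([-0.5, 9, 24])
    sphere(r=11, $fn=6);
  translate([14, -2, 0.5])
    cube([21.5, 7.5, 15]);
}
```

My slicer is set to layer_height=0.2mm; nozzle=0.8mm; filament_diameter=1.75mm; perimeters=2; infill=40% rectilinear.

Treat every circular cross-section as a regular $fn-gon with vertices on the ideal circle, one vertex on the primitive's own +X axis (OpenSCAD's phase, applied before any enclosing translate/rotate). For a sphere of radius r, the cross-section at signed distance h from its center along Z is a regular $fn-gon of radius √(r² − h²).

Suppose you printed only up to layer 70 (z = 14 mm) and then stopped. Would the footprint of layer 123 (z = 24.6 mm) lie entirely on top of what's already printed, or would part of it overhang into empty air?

Compare the two slices. At z = 14: the cylinder: section is a regular 6-gon, circumradius r=11.5 (area = (6/2)·11.500²·sin(360°/6) = 343.60 mm²); the r=11 sphere at (-0.5, 9) contributes a regular 6-gon of circumradius √(11²−10²) = 4.583 (area = (6/2)·4.583²·sin(360°/6) = 54.56 mm²); the cube at (14, -2) is present — its section is the full 21.5×7.5 rectangle (area 161.25 mm²); Combining (union): the regions partially overlap — summed areas 559.41 mm² minus the doubly-counted overlap 35.54 mm² gives 523.86 mm² — area = 523.86 mm². At z = 24.6: the cylinder does not reach this height (z outside [0, 14.5]); the sphere at (-0.5, 9): section is a regular 6-gon, circumradius = √(r²−h²) = √(11²−0.6²) = 10.984 (area = (6/2)·10.984²·sin(360°/6) = 313.43 mm²); the cube at (14, -2) is absent (z outside [0.5, 15.5]); Merging all regions: only the r=11 sphere at (-0.5, 9) is present, so the union is just that shape — area = 313.43 mm². Checking containment: at z = 24.6 the cross-section extends beyond the z = 14 cross-section by about 145.32 mm².

part overhangs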